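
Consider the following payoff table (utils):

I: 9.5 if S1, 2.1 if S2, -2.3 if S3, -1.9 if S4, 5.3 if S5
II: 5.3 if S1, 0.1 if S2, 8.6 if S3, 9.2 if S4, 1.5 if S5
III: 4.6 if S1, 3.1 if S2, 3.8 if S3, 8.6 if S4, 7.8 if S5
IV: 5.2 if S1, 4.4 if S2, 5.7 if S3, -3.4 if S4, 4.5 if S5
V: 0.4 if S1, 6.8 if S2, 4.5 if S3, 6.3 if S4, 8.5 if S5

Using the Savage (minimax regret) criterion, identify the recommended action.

Column bests: S1=9.5, S2=6.8, S3=8.6, S4=9.2, S5=8.5.
I regrets: 0.0, 4.7, 10.9, 11.1, 3.2 → max 11.1
II regrets: 4.2, 6.7, 0.0, 0.0, 7.0 → max 7.0
III regrets: 4.9, 3.7, 4.8, 0.6, 0.7 → max 4.9
IV regrets: 4.3, 2.4, 2.9, 12.6, 4.0 → max 12.6
V regrets: 9.1, 0.0, 4.1, 2.9, 0.0 → max 9.1
Smallest max regret = 4.9 → III.

III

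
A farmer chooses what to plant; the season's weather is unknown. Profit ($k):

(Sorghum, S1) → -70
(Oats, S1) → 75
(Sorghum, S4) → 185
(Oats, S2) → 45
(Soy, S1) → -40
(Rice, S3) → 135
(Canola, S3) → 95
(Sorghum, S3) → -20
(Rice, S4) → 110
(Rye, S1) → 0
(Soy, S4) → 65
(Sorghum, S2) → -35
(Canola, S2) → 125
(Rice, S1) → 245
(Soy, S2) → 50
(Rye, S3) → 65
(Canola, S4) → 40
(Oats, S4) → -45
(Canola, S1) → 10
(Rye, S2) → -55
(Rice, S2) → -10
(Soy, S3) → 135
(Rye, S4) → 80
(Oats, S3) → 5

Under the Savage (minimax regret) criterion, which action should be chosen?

Column bests: S1=245, S2=125, S3=135, S4=185.
Rye regrets: 245, 180, 70, 105 → max 245
Canola regrets: 235, 0, 40, 145 → max 235
Oats regrets: 170, 80, 130, 230 → max 230
Sorghum regrets: 315, 160, 155, 0 → max 315
Rice regrets: 0, 135, 0, 75 → max 135
Soy regrets: 285, 75, 0, 120 → max 285
Smallest max regret = 135 → Rice.

Rice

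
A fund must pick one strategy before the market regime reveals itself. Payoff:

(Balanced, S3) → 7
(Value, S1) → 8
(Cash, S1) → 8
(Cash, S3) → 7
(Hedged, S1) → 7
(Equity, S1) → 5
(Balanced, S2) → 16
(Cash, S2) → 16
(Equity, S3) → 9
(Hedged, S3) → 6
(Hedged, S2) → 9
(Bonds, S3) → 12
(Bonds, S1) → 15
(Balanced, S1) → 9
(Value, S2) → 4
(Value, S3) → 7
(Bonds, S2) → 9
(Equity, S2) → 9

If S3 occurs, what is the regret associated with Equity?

Best payoff under S3 is 12.
Regret = 12 − 9 = 3.

3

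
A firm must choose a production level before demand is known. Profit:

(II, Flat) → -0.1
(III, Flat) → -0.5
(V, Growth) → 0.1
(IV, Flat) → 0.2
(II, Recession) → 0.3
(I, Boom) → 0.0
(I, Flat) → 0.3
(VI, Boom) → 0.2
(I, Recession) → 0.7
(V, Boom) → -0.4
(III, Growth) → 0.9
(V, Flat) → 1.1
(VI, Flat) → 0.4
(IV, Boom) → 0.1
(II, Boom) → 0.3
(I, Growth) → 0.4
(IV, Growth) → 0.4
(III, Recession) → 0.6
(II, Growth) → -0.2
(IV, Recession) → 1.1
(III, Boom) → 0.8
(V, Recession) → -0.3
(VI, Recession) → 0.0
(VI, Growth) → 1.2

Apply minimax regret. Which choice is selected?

I

Column bests: Recession=1.1, Flat=1.1, Growth=1.2, Boom=0.8.
I regrets: 0.4, 0.8, 0.8, 0.8 → max 0.8
II regrets: 0.8, 1.2, 1.4, 0.5 → max 1.4
III regrets: 0.5, 1.6, 0.3, 0.0 → max 1.6
IV regrets: 0.0, 0.9, 0.8, 0.7 → max 0.9
V regrets: 1.4, 0.0, 1.1, 1.2 → max 1.4
VI regrets: 1.1, 0.7, 0.0, 0.6 → max 1.1
Smallest max regret = 0.8 → I.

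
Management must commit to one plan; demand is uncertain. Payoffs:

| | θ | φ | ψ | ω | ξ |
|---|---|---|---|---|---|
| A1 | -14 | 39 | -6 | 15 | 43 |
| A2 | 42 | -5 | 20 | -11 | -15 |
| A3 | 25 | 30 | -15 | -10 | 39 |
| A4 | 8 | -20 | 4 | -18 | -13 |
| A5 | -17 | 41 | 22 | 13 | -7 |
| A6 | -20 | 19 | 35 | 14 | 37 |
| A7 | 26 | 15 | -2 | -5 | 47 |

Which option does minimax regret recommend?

Column bests: θ=42, φ=41, ψ=35, ω=15, ξ=47.
A1 regrets: 56, 2, 41, 0, 4 → max 56
A2 regrets: 0, 46, 15, 26, 62 → max 62
A3 regrets: 17, 11, 50, 25, 8 → max 50
A4 regrets: 34, 61, 31, 33, 60 → max 61
A5 regrets: 59, 0, 13, 2, 54 → max 59
A6 regrets: 62, 22, 0, 1, 10 → max 62
A7 regrets: 16, 26, 37, 20, 0 → max 37
Smallest max regret = 37 → A7.

A7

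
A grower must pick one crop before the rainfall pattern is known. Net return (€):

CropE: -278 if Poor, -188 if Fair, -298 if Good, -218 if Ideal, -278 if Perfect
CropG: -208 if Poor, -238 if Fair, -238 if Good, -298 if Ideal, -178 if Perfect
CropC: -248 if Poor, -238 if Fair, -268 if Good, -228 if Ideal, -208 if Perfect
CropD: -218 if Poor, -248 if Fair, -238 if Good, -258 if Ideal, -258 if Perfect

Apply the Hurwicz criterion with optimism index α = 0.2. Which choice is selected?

CropD

CropE: 0.2·(-188) + 0.8·(-298) = -276
CropG: 0.2·(-178) + 0.8·(-298) = -274
CropC: 0.2·(-208) + 0.8·(-268) = -256
CropD: 0.2·(-218) + 0.8·(-258) = -250
Highest Hurwicz score = -250 → CropD.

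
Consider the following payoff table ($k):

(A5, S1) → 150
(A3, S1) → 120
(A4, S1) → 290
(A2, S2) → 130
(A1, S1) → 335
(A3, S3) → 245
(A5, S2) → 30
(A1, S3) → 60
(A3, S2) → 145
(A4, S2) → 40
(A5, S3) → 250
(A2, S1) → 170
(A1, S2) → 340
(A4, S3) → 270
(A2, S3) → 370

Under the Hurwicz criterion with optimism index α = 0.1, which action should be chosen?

A2

A1: 0.1·340 + 0.9·60 = 88
A2: 0.1·370 + 0.9·130 = 154
A3: 0.1·245 + 0.9·120 = 132.5
A4: 0.1·290 + 0.9·40 = 65
A5: 0.1·250 + 0.9·30 = 52
Highest Hurwicz score = 154 → A2.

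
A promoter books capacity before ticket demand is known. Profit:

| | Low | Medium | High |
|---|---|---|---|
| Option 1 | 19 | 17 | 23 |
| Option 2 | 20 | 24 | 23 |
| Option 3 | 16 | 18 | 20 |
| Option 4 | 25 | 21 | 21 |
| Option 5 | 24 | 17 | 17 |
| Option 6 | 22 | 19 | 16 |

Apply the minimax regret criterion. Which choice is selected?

Column bests: Low=25, Medium=24, High=23.
Option 1 regrets: 6, 7, 0 → max 7
Option 2 regrets: 5, 0, 0 → max 5
Option 3 regrets: 9, 6, 3 → max 9
Option 4 regrets: 0, 3, 2 → max 3
Option 5 regrets: 1, 7, 6 → max 7
Option 6 regrets: 3, 5, 7 → max 7
Smallest max regret = 3 → Option 4.

Option 4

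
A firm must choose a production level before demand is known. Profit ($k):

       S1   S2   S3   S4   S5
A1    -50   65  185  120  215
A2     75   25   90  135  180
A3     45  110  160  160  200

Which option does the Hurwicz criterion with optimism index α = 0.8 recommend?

A1: 0.8·215 + 0.2·(-50) = 162
A2: 0.8·180 + 0.2·25 = 149
A3: 0.8·200 + 0.2·45 = 169
Highest Hurwicz score = 169 → A3.

A3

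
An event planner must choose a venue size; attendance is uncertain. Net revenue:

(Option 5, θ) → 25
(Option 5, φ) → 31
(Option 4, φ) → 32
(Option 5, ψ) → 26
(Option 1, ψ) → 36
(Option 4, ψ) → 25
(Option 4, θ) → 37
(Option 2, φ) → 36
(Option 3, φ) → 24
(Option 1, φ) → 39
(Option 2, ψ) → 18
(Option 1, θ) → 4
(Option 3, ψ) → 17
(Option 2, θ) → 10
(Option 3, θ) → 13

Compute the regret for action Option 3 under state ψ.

19

Best payoff under ψ is 36.
Regret = 36 − 17 = 19.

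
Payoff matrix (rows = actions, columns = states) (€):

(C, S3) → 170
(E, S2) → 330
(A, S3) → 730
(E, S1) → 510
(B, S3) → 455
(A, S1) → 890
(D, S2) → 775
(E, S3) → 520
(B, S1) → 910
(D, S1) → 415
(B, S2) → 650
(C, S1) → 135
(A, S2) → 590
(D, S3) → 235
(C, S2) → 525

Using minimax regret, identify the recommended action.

A

Column bests: S1=910, S2=775, S3=730.
A regrets: 20, 185, 0 → max 185
B regrets: 0, 125, 275 → max 275
C regrets: 775, 250, 560 → max 775
D regrets: 495, 0, 495 → max 495
E regrets: 400, 445, 210 → max 445
Smallest max regret = 185 → A.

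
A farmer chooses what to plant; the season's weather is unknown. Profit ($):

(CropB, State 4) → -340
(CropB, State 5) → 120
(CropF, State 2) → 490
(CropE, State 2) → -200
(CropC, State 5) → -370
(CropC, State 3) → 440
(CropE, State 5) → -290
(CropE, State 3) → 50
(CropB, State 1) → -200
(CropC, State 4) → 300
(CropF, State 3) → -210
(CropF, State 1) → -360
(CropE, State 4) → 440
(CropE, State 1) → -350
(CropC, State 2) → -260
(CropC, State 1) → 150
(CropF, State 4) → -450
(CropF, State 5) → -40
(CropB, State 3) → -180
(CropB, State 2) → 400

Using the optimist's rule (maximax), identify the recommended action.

Row maxima: CropE=440, CropF=490, CropC=440, CropB=400
Best best-case = 490 → CropF.

CropF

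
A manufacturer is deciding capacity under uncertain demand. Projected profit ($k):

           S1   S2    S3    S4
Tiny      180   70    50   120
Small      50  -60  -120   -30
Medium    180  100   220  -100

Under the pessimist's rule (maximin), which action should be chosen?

Row minima: Tiny=50, Small=-120, Medium=-100
Best worst-case = 50 → Tiny.

Tiny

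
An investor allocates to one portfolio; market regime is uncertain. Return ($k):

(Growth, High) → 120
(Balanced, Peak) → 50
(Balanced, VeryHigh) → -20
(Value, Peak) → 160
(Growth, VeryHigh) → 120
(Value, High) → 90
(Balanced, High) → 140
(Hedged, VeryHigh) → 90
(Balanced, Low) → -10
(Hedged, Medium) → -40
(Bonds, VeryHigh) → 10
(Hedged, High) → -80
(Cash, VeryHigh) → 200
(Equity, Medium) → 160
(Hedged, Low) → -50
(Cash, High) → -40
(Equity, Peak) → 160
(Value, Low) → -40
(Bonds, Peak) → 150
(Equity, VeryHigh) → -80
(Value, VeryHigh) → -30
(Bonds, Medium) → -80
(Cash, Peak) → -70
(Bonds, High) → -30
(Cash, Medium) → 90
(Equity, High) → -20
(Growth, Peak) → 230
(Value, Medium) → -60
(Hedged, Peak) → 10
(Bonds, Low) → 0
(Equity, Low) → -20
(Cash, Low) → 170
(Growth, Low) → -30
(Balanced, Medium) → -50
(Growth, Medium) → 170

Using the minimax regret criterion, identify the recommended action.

Column bests: Low=170, Medium=170, High=140, VeryHigh=200, Peak=230.
Cash regrets: 0, 80, 180, 0, 300 → max 300
Value regrets: 210, 230, 50, 230, 70 → max 230
Equity regrets: 190, 10, 160, 280, 70 → max 280
Growth regrets: 200, 0, 20, 80, 0 → max 200
Hedged regrets: 220, 210, 220, 110, 220 → max 220
Bonds regrets: 170, 250, 170, 190, 80 → max 250
Balanced regrets: 180, 220, 0, 220, 180 → max 220
Smallest max regret = 200 → Growth.

Growth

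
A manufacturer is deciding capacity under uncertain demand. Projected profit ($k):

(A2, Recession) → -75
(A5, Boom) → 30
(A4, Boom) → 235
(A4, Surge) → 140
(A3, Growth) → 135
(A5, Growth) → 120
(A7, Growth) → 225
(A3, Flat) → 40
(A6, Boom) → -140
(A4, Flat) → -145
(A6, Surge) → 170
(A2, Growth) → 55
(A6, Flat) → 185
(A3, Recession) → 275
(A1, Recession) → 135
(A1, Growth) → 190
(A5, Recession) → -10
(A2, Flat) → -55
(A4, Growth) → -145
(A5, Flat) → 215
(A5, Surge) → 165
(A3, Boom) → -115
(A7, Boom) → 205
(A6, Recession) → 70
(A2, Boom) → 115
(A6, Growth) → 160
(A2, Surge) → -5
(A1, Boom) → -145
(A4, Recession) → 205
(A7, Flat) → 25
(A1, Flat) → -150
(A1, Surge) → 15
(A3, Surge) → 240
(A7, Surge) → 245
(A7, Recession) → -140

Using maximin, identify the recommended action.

Row minima: A1=-150, A2=-75, A3=-115, A4=-145, A5=-10, A6=-140, A7=-140
Best worst-case = -10 → A5.

A5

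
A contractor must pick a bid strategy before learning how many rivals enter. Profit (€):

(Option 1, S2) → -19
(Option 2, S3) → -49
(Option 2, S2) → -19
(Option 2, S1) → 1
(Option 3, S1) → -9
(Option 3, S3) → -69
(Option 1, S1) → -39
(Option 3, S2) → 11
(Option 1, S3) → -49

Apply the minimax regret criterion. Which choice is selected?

Option 3

Column bests: S1=1, S2=11, S3=-49.
Option 1 regrets: 40, 30, 0 → max 40
Option 2 regrets: 0, 30, 0 → max 30
Option 3 regrets: 10, 0, 20 → max 20
Smallest max regret = 20 → Option 3.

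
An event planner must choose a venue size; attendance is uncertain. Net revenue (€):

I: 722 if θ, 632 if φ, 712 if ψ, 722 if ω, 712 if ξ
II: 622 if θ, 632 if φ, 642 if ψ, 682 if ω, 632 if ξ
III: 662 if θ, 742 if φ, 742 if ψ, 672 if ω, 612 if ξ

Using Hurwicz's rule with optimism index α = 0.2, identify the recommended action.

I: 0.2·722 + 0.8·632 = 650
II: 0.2·682 + 0.8·622 = 634
III: 0.2·742 + 0.8·612 = 638
Highest Hurwicz score = 650 → I.

I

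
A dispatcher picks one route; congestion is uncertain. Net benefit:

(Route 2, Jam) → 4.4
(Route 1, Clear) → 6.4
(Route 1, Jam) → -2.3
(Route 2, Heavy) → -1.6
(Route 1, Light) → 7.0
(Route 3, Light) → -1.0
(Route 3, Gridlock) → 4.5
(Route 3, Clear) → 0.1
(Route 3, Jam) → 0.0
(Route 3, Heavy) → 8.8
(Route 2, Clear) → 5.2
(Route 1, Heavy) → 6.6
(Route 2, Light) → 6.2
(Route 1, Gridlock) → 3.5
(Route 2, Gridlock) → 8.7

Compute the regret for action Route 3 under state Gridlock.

4.2

Best payoff under Gridlock is 8.7.
Regret = 8.7 − 4.5 = 4.2.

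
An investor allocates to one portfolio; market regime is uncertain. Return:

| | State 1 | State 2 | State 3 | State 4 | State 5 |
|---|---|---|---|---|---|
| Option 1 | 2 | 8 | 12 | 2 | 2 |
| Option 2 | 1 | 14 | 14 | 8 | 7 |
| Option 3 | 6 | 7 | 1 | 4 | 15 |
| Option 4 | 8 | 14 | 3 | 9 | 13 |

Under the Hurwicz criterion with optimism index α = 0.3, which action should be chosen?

Option 1: 0.3·12 + 0.7·2 = 5
Option 2: 0.3·14 + 0.7·1 = 4.9
Option 3: 0.3·15 + 0.7·1 = 5.2
Option 4: 0.3·14 + 0.7·3 = 6.3
Highest Hurwicz score = 6.3 → Option 4.

Option 4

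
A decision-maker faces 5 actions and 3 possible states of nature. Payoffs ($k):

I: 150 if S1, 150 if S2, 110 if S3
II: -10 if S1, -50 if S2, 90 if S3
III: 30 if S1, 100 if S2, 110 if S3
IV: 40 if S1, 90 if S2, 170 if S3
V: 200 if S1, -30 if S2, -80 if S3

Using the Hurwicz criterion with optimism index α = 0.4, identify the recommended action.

I

I: 0.4·150 + 0.6·110 = 126
II: 0.4·90 + 0.6·(-50) = 6
III: 0.4·110 + 0.6·30 = 62
IV: 0.4·170 + 0.6·40 = 92
V: 0.4·200 + 0.6·(-80) = 32
Highest Hurwicz score = 126 → I.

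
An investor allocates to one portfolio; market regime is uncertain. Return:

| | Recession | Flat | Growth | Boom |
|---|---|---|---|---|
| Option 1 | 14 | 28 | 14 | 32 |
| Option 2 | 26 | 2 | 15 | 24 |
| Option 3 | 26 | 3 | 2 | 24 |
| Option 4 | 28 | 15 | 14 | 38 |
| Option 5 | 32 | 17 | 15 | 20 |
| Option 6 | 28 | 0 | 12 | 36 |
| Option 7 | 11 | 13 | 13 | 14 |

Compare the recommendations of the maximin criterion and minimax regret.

Row minima: Option 1=14, Option 2=2, Option 3=2, Option 4=14, Option 5=15, Option 6=0, Option 7=11
Best worst-case = 15 → Option 5.
Column bests: Recession=32, Flat=28, Growth=15, Boom=38.
Option 1 regrets: 18, 0, 1, 6 → max 18
Option 2 regrets: 6, 26, 0, 14 → max 26
Option 3 regrets: 6, 25, 13, 14 → max 25
Option 4 regrets: 4, 13, 1, 0 → max 13
Option 5 regrets: 0, 11, 0, 18 → max 18
Option 6 regrets: 4, 28, 3, 2 → max 28
Option 7 regrets: 21, 15, 2, 24 → max 24
Smallest max regret = 13 → Option 4.

maximin → Option 5; minimax regret → Option 4 (disagree)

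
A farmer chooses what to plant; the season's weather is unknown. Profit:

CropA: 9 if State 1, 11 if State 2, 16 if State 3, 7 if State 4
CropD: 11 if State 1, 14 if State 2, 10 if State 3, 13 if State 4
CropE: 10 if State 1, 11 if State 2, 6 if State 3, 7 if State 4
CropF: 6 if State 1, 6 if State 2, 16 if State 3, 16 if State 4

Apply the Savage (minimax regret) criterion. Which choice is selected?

CropD

Column bests: State 1=11, State 2=14, State 3=16, State 4=16.
CropA regrets: 2, 3, 0, 9 → max 9
CropD regrets: 0, 0, 6, 3 → max 6
CropE regrets: 1, 3, 10, 9 → max 10
CropF regrets: 5, 8, 0, 0 → max 8
Smallest max regret = 6 → CropD.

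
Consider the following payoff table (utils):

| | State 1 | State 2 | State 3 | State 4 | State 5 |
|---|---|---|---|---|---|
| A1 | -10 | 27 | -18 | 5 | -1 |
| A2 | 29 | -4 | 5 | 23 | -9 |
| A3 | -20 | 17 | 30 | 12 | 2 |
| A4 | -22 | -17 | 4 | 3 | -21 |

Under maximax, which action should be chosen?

Row maxima: A1=27, A2=29, A3=30, A4=4
Best best-case = 30 → A3.

A3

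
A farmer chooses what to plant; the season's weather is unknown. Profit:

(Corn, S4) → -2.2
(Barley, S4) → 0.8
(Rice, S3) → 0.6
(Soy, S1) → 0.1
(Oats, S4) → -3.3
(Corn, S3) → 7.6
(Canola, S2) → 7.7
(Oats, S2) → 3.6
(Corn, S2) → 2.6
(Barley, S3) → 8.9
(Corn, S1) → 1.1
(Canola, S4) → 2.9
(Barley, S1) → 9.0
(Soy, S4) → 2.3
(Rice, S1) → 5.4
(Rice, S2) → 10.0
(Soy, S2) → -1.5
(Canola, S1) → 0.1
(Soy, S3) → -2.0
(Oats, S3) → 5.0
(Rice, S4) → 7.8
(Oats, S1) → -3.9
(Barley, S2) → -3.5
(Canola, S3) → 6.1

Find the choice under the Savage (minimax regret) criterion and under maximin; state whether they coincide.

minimax regret → Rice; maximin → Rice (agree)

Column bests: S1=9.0, S2=10.0, S3=8.9, S4=7.8.
Soy regrets: 8.9, 11.5, 10.9, 5.5 → max 11.5
Canola regrets: 8.9, 2.3, 2.8, 4.9 → max 8.9
Oats regrets: 12.9, 6.4, 3.9, 11.1 → max 12.9
Rice regrets: 3.6, 0.0, 8.3, 0.0 → max 8.3
Corn regrets: 7.9, 7.4, 1.3, 10.0 → max 10.0
Barley regrets: 0.0, 13.5, 0.0, 7.0 → max 13.5
Smallest max regret = 8.3 → Rice.
Row minima: Soy=-2.0, Canola=0.1, Oats=-3.9, Rice=0.6, Corn=-2.2, Barley=-3.5
Best worst-case = 0.6 → Rice.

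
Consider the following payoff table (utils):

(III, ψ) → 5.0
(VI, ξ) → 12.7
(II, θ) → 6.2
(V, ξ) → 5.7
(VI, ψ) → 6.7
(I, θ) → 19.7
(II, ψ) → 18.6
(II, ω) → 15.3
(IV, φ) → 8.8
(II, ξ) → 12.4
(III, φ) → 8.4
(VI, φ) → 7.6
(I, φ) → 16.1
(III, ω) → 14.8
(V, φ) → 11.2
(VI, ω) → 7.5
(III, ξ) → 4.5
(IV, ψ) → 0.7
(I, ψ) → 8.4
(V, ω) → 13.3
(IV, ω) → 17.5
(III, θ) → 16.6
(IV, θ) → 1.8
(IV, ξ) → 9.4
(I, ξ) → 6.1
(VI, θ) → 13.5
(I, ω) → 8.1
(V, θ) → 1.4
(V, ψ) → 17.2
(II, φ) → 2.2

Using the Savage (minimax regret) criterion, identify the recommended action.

Column bests: θ=19.7, φ=16.1, ψ=18.6, ω=17.5, ξ=12.7.
I regrets: 0.0, 0.0, 10.2, 9.4, 6.6 → max 10.2
II regrets: 13.5, 13.9, 0.0, 2.2, 0.3 → max 13.9
III regrets: 3.1, 7.7, 13.6, 2.7, 8.2 → max 13.6
IV regrets: 17.9, 7.3, 17.9, 0.0, 3.3 → max 17.9
V regrets: 18.3, 4.9, 1.4, 4.2, 7.0 → max 18.3
VI regrets: 6.2, 8.5, 11.9, 10.0, 0.0 → max 11.9
Smallest max regret = 10.2 → I.

I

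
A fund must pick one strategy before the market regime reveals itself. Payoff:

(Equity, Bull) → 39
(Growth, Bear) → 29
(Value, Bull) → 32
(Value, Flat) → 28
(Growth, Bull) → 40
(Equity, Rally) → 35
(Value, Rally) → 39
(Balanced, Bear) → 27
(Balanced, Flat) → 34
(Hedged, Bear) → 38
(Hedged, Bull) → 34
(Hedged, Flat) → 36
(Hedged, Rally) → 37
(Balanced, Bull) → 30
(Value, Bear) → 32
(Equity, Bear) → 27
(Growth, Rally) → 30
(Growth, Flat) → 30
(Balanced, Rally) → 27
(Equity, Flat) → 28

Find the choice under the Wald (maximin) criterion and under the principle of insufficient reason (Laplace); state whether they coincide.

Row minima: Equity=27, Balanced=27, Value=28, Hedged=34, Growth=29
Best worst-case = 34 → Hedged.
Row averages: Equity=32.25, Balanced=29.5, Value=32.75, Hedged=36.25, Growth=32.25
Highest average = 36.25 → Hedged.

maximin → Hedged; laplace → Hedged (agree)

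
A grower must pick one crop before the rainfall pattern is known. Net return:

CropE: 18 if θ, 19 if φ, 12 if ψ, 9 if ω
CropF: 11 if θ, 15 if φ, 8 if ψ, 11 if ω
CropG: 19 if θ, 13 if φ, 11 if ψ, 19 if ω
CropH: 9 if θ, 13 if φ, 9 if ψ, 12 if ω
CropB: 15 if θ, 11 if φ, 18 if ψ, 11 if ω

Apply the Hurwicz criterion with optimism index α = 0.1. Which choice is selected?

CropE: 0.1·19 + 0.9·9 = 10
CropF: 0.1·15 + 0.9·8 = 8.7
CropG: 0.1·19 + 0.9·11 = 11.8
CropH: 0.1·13 + 0.9·9 = 9.4
CropB: 0.1·18 + 0.9·11 = 11.7
Highest Hurwicz score = 11.8 → CropG.

CropG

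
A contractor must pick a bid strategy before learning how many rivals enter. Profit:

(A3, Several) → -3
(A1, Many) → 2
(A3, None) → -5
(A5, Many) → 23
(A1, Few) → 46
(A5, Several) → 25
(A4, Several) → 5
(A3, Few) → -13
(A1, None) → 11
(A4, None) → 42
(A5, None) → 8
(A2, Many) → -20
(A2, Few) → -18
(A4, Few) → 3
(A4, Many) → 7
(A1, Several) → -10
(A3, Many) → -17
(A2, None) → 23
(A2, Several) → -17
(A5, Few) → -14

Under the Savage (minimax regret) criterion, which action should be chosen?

A1

Column bests: None=42, Few=46, Several=25, Many=23.
A1 regrets: 31, 0, 35, 21 → max 35
A2 regrets: 19, 64, 42, 43 → max 64
A3 regrets: 47, 59, 28, 40 → max 59
A4 regrets: 0, 43, 20, 16 → max 43
A5 regrets: 34, 60, 0, 0 → max 60
Smallest max regret = 35 → A1.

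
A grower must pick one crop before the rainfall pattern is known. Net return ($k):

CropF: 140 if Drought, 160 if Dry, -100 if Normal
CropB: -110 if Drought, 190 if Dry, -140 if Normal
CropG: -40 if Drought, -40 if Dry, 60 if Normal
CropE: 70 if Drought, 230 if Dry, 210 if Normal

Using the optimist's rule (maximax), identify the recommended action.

Row maxima: CropF=160, CropB=190, CropG=60, CropE=230
Best best-case = 230 → CropE.

CropE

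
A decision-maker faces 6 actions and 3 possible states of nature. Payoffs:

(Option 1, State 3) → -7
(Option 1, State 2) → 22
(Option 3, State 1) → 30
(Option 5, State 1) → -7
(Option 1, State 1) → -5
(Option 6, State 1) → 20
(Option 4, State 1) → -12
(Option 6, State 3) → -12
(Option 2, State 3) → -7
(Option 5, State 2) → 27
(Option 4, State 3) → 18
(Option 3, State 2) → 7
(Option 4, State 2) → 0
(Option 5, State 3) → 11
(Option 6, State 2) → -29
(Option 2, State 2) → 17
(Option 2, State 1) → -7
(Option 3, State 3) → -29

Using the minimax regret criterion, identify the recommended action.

Column bests: State 1=30, State 2=27, State 3=18.
Option 1 regrets: 35, 5, 25 → max 35
Option 2 regrets: 37, 10, 25 → max 37
Option 3 regrets: 0, 20, 47 → max 47
Option 4 regrets: 42, 27, 0 → max 42
Option 5 regrets: 37, 0, 7 → max 37
Option 6 regrets: 10, 56, 30 → max 56
Smallest max regret = 35 → Option 1.

Option 1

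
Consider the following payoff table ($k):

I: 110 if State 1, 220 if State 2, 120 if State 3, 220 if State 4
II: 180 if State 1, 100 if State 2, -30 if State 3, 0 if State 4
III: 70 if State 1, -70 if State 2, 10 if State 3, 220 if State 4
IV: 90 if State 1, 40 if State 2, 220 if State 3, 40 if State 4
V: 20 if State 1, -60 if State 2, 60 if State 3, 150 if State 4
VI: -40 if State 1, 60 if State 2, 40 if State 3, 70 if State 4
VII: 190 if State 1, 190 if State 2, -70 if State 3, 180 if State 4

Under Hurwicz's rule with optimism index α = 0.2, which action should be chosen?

I: 0.2·220 + 0.8·110 = 132
II: 0.2·180 + 0.8·(-30) = 12
III: 0.2·220 + 0.8·(-70) = -12
IV: 0.2·220 + 0.8·40 = 76
V: 0.2·150 + 0.8·(-60) = -18
VI: 0.2·70 + 0.8·(-40) = -18
VII: 0.2·190 + 0.8·(-70) = -18
Highest Hurwicz score = 132 → I.

I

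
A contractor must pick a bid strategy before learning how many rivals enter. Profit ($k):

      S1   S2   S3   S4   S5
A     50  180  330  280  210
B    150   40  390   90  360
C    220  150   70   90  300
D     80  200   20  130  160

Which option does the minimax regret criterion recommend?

Column bests: S1=220, S2=200, S3=390, S4=280, S5=360.
A regrets: 170, 20, 60, 0, 150 → max 170
B regrets: 70, 160, 0, 190, 0 → max 190
C regrets: 0, 50, 320, 190, 60 → max 320
D regrets: 140, 0, 370, 150, 200 → max 370
Smallest max regret = 170 → A.

A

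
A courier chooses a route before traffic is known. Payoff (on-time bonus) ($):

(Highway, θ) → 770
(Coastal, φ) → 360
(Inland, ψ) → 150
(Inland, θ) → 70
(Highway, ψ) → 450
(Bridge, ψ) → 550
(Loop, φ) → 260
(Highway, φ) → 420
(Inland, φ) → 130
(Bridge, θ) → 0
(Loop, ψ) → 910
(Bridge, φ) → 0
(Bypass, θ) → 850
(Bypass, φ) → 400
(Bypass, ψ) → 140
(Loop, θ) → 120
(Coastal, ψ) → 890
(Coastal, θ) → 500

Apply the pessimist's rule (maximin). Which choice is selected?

Row minima: Highway=420, Inland=70, Bypass=140, Coastal=360, Loop=120, Bridge=0
Best worst-case = 420 → Highway.

Highway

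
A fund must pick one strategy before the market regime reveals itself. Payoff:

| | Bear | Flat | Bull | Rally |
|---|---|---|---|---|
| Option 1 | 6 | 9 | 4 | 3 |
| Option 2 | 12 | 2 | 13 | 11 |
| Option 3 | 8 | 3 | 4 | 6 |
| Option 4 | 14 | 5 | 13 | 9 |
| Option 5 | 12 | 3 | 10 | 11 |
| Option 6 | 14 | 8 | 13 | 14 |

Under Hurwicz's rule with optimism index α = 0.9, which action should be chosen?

Option 6

Option 1: 0.9·9 + 0.1·3 = 8.4
Option 2: 0.9·13 + 0.1·2 = 11.9
Option 3: 0.9·8 + 0.1·3 = 7.5
Option 4: 0.9·14 + 0.1·5 = 13.1
Option 5: 0.9·12 + 0.1·3 = 11.1
Option 6: 0.9·14 + 0.1·8 = 13.4
Highest Hurwicz score = 13.4 → Option 6.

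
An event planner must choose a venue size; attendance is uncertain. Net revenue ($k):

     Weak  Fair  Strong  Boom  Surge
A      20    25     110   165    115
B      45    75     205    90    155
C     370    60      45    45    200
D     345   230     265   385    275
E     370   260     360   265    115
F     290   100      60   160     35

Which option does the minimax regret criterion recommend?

Column bests: Weak=370, Fair=260, Strong=360, Boom=385, Surge=275.
A regrets: 350, 235, 250, 220, 160 → max 350
B regrets: 325, 185, 155, 295, 120 → max 325
C regrets: 0, 200, 315, 340, 75 → max 340
D regrets: 25, 30, 95, 0, 0 → max 95
E regrets: 0, 0, 0, 120, 160 → max 160
F regrets: 80, 160, 300, 225, 240 → max 300
Smallest max regret = 95 → D.

D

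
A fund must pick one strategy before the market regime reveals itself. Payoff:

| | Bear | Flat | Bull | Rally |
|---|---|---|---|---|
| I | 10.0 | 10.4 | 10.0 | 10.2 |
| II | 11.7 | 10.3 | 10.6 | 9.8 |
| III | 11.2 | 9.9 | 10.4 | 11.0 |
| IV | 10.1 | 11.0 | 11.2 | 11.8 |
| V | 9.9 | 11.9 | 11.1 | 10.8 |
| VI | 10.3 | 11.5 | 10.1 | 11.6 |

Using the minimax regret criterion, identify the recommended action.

Column bests: Bear=11.7, Flat=11.9, Bull=11.2, Rally=11.8.
I regrets: 1.7, 1.5, 1.2, 1.6 → max 1.7
II regrets: 0.0, 1.6, 0.6, 2.0 → max 2.0
III regrets: 0.5, 2.0, 0.8, 0.8 → max 2.0
IV regrets: 1.6, 0.9, 0.0, 0.0 → max 1.6
V regrets: 1.8, 0.0, 0.1, 1.0 → max 1.8
VI regrets: 1.4, 0.4, 1.1, 0.2 → max 1.4
Smallest max regret = 1.4 → VI.

VI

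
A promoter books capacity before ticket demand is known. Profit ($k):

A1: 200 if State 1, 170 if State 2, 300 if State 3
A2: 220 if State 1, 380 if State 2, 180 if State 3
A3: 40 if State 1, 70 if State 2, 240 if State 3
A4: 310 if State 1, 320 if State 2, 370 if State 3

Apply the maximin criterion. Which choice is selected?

A4

Row minima: A1=170, A2=180, A3=40, A4=310
Best worst-case = 310 → A4.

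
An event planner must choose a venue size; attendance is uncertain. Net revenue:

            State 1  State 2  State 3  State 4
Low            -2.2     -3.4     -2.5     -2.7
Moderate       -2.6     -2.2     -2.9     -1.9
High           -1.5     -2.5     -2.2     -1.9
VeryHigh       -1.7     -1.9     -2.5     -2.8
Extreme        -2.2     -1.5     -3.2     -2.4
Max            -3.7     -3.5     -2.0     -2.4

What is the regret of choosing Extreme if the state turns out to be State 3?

Best payoff under State 3 is -2.0.
Regret = -2.0 − (-3.2) = 1.2.

1.2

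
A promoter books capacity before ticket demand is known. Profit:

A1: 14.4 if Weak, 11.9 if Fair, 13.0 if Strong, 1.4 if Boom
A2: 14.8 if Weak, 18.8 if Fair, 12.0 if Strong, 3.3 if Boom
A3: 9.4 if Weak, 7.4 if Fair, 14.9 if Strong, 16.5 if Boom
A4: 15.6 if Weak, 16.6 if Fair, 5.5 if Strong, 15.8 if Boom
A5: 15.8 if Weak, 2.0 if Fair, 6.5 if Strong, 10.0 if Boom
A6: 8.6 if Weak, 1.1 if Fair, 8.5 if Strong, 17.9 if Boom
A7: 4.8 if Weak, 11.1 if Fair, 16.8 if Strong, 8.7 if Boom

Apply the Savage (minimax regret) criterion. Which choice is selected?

Column bests: Weak=15.8, Fair=18.8, Strong=16.8, Boom=17.9.
A1 regrets: 1.4, 6.9, 3.8, 16.5 → max 16.5
A2 regrets: 1.0, 0.0, 4.8, 14.6 → max 14.6
A3 regrets: 6.4, 11.4, 1.9, 1.4 → max 11.4
A4 regrets: 0.2, 2.2, 11.3, 2.1 → max 11.3
A5 regrets: 0.0, 16.8, 10.3, 7.9 → max 16.8
A6 regrets: 7.2, 17.7, 8.3, 0.0 → max 17.7
A7 regrets: 11.0, 7.7, 0.0, 9.2 → max 11.0
Smallest max regret = 11.0 → A7.

A7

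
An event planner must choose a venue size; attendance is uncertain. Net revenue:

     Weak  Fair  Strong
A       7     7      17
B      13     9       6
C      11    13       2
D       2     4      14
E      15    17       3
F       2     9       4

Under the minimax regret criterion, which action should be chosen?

Column bests: Weak=15, Fair=17, Strong=17.
A regrets: 8, 10, 0 → max 10
B regrets: 2, 8, 11 → max 11
C regrets: 4, 4, 15 → max 15
D regrets: 13, 13, 3 → max 13
E regrets: 0, 0, 14 → max 14
F regrets: 13, 8, 13 → max 13
Smallest max regret = 10 → A.

A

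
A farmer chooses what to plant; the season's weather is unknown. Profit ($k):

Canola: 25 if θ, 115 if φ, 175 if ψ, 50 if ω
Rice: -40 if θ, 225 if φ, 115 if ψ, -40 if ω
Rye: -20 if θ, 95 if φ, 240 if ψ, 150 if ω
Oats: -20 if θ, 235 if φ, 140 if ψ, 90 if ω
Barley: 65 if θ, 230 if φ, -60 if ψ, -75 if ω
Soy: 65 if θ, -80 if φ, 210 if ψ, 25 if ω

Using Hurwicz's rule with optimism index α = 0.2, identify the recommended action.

Canola

Canola: 0.2·175 + 0.8·25 = 55
Rice: 0.2·225 + 0.8·(-40) = 13
Rye: 0.2·240 + 0.8·(-20) = 32
Oats: 0.2·235 + 0.8·(-20) = 31
Barley: 0.2·230 + 0.8·(-75) = -14
Soy: 0.2·210 + 0.8·(-80) = -22
Highest Hurwicz score = 55 → Canola.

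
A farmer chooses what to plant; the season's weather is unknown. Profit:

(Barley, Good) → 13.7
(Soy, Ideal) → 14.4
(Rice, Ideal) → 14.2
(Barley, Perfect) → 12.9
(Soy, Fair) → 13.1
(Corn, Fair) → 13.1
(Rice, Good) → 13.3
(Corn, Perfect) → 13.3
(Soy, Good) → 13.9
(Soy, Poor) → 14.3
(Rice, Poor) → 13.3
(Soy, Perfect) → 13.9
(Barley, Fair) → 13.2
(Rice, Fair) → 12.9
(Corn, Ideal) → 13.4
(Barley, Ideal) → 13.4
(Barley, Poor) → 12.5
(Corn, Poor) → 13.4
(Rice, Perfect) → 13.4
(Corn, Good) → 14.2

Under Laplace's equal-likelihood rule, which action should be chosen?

Row averages: Barley=13.14, Corn=13.48, Soy=13.92, Rice=13.42
Highest average = 13.92 → Soy.

Soy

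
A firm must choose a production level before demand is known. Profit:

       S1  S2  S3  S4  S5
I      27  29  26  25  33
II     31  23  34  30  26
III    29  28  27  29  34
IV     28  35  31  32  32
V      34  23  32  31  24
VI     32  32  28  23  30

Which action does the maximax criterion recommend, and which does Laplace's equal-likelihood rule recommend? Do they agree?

maximax → IV; laplace → IV (agree)

Row maxima: I=33, II=34, III=34, IV=35, V=34, VI=32
Best best-case = 35 → IV.
Row averages: I=28, II=28.8, III=29.4, IV=31.6, V=28.8, VI=29
Highest average = 31.6 → IV.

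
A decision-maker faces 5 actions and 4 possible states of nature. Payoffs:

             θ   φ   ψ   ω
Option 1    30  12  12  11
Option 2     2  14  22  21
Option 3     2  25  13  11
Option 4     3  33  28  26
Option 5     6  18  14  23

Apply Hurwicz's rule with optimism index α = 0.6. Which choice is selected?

Option 1

Option 1: 0.6·30 + 0.4·11 = 22.4
Option 2: 0.6·22 + 0.4·2 = 14
Option 3: 0.6·25 + 0.4·2 = 15.8
Option 4: 0.6·33 + 0.4·3 = 21
Option 5: 0.6·23 + 0.4·6 = 16.2
Highest Hurwicz score = 22.4 → Option 1.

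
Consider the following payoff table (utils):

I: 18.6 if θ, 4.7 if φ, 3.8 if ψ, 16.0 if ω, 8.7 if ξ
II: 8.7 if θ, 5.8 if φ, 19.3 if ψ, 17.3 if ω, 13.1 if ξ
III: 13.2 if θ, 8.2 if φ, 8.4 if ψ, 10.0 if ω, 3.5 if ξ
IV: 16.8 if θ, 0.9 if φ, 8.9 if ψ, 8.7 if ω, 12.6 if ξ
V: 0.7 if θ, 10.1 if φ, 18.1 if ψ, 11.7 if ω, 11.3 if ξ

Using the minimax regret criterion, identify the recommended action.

II

Column bests: θ=18.6, φ=10.1, ψ=19.3, ω=17.3, ξ=13.1.
I regrets: 0.0, 5.4, 15.5, 1.3, 4.4 → max 15.5
II regrets: 9.9, 4.3, 0.0, 0.0, 0.0 → max 9.9
III regrets: 5.4, 1.9, 10.9, 7.3, 9.6 → max 10.9
IV regrets: 1.8, 9.2, 10.4, 8.6, 0.5 → max 10.4
V regrets: 17.9, 0.0, 1.2, 5.6, 1.8 → max 17.9
Smallest max regret = 9.9 → II.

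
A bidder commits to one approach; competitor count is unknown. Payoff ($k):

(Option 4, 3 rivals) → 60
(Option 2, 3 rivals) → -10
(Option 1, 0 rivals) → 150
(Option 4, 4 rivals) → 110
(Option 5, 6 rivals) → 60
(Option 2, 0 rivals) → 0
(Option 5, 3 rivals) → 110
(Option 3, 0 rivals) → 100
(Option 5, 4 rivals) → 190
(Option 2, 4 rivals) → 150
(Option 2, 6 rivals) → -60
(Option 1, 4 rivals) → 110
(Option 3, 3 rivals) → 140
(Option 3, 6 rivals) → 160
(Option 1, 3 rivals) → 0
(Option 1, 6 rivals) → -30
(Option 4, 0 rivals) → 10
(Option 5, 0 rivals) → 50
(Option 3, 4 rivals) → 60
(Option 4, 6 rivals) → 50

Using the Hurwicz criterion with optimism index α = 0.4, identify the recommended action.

Option 5

Option 1: 0.4·150 + 0.6·(-30) = 42
Option 2: 0.4·150 + 0.6·(-60) = 24
Option 3: 0.4·160 + 0.6·60 = 100
Option 4: 0.4·110 + 0.6·10 = 50
Option 5: 0.4·190 + 0.6·50 = 106
Highest Hurwicz score = 106 → Option 5.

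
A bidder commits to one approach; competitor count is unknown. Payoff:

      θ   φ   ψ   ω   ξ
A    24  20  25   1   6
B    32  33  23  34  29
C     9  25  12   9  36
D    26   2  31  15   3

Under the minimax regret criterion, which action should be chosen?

Column bests: θ=32, φ=33, ψ=31, ω=34, ξ=36.
A regrets: 8, 13, 6, 33, 30 → max 33
B regrets: 0, 0, 8, 0, 7 → max 8
C regrets: 23, 8, 19, 25, 0 → max 25
D regrets: 6, 31, 0, 19, 33 → max 33
Smallest max regret = 8 → B.

B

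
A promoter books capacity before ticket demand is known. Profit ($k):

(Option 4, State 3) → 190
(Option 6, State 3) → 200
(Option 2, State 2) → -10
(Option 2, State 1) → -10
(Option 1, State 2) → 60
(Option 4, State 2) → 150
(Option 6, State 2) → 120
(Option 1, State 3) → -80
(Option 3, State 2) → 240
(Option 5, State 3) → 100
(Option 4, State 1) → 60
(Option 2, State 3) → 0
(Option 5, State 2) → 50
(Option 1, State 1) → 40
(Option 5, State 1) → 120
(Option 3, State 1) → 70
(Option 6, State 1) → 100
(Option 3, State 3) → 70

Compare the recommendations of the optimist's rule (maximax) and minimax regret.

maximax → Option 3; minimax regret → Option 4 (disagree)

Row maxima: Option 1=60, Option 2=0, Option 3=240, Option 4=190, Option 5=120, Option 6=200
Best best-case = 240 → Option 3.
Column bests: State 1=120, State 2=240, State 3=200.
Option 1 regrets: 80, 180, 280 → max 280
Option 2 regrets: 130, 250, 200 → max 250
Option 3 regrets: 50, 0, 130 → max 130
Option 4 regrets: 60, 90, 10 → max 90
Option 5 regrets: 0, 190, 100 → max 190
Option 6 regrets: 20, 120, 0 → max 120
Smallest max regret = 90 → Option 4.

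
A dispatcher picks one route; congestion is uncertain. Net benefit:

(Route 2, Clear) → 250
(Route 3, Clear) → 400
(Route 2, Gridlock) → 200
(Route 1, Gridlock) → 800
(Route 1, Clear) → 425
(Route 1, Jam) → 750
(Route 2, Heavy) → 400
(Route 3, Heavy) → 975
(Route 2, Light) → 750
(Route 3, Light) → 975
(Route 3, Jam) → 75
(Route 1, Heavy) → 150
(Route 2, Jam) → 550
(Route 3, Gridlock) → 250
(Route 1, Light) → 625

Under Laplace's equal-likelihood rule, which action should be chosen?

Route 1

Row averages: Route 1=550, Route 2=430, Route 3=535
Highest average = 550 → Route 1.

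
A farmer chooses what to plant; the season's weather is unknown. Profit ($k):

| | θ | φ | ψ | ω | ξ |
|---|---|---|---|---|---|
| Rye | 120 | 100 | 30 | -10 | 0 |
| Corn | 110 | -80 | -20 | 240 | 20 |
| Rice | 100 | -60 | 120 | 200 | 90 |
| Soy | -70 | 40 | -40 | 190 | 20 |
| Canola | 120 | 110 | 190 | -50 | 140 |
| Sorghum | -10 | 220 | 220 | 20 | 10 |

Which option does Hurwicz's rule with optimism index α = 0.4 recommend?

Rye: 0.4·120 + 0.6·(-10) = 42
Corn: 0.4·240 + 0.6·(-80) = 48
Rice: 0.4·200 + 0.6·(-60) = 44
Soy: 0.4·190 + 0.6·(-70) = 34
Canola: 0.4·190 + 0.6·(-50) = 46
Sorghum: 0.4·220 + 0.6·(-10) = 82
Highest Hurwicz score = 82 → Sorghum.

Sorghum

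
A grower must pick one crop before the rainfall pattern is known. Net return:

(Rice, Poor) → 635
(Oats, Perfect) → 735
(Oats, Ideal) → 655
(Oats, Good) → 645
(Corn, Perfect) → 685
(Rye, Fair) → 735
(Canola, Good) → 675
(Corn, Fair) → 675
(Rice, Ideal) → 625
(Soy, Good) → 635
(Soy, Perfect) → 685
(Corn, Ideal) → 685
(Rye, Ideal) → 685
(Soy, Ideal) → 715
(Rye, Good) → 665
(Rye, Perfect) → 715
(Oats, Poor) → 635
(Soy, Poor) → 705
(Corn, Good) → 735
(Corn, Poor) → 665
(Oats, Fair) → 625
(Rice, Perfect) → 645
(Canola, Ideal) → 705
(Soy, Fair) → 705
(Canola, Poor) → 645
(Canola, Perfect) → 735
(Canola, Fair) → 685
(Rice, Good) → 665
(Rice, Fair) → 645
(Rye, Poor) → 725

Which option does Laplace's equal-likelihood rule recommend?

Rye

Row averages: Corn=689, Oats=659, Canola=689, Soy=689, Rice=643, Rye=705
Highest average = 705 → Rye.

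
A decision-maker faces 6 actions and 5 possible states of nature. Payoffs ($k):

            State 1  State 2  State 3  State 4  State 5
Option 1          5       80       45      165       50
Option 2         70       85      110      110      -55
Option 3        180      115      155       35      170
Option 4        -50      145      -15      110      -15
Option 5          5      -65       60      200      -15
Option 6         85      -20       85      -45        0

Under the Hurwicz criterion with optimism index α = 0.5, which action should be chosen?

Option 1: 0.5·165 + 0.5·5 = 85
Option 2: 0.5·110 + 0.5·(-55) = 27.5
Option 3: 0.5·180 + 0.5·35 = 107.5
Option 4: 0.5·145 + 0.5·(-50) = 47.5
Option 5: 0.5·200 + 0.5·(-65) = 67.5
Option 6: 0.5·85 + 0.5·(-45) = 20
Highest Hurwicz score = 107.5 → Option 3.

Option 3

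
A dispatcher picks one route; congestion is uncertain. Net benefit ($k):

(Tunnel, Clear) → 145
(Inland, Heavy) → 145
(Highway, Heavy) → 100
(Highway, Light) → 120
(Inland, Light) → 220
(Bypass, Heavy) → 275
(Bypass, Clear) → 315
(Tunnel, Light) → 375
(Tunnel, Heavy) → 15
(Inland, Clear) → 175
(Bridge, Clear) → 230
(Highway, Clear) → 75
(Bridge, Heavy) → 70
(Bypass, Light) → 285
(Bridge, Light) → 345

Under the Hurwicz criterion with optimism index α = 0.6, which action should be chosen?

Highway: 0.6·120 + 0.4·75 = 102
Bypass: 0.6·315 + 0.4·275 = 299
Inland: 0.6·220 + 0.4·145 = 190
Tunnel: 0.6·375 + 0.4·15 = 231
Bridge: 0.6·345 + 0.4·70 = 235
Highest Hurwicz score = 299 → Bypass.

Bypass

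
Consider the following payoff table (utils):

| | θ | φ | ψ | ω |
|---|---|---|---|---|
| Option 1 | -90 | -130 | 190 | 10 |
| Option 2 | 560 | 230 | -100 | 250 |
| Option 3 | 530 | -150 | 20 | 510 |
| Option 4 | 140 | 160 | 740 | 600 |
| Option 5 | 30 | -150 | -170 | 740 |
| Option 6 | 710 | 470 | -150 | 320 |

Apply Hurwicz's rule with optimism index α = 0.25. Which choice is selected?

Option 4

Option 1: 0.25·190 + 0.75·(-130) = -50
Option 2: 0.25·560 + 0.75·(-100) = 65
Option 3: 0.25·530 + 0.75·(-150) = 20
Option 4: 0.25·740 + 0.75·140 = 290
Option 5: 0.25·740 + 0.75·(-170) = 57.5
Option 6: 0.25·710 + 0.75·(-150) = 65
Highest Hurwicz score = 290 → Option 4.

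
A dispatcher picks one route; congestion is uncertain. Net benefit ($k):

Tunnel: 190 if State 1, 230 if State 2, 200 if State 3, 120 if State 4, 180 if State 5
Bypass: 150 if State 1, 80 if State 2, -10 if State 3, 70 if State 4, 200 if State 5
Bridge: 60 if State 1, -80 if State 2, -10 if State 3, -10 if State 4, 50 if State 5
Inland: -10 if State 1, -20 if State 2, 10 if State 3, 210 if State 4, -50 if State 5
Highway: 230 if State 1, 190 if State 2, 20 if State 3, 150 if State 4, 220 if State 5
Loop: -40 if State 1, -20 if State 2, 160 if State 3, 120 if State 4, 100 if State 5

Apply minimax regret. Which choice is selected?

Tunnel

Column bests: State 1=230, State 2=230, State 3=200, State 4=210, State 5=220.
Tunnel regrets: 40, 0, 0, 90, 40 → max 90
Bypass regrets: 80, 150, 210, 140, 20 → max 210
Bridge regrets: 170, 310, 210, 220, 170 → max 310
Inland regrets: 240, 250, 190, 0, 270 → max 270
Highway regrets: 0, 40, 180, 60, 0 → max 180
Loop regrets: 270, 250, 40, 90, 120 → max 270
Smallest max regret = 90 → Tunnel.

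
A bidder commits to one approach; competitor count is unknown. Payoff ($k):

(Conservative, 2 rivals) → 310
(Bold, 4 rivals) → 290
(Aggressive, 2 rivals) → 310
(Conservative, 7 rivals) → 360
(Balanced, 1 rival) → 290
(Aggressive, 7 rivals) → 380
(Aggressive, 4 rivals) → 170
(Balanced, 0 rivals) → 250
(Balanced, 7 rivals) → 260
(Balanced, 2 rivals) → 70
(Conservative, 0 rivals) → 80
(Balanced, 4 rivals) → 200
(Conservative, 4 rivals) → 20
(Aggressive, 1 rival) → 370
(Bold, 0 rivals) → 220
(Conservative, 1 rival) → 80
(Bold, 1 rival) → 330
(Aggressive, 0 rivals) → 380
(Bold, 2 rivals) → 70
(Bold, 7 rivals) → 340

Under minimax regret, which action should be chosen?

Aggressive

Column bests: 0 rivals=380, 1 rival=370, 2 rivals=310, 4 rivals=290, 7 rivals=380.
Conservative regrets: 300, 290, 0, 270, 20 → max 300
Balanced regrets: 130, 80, 240, 90, 120 → max 240
Aggressive regrets: 0, 0, 0, 120, 0 → max 120
Bold regrets: 160, 40, 240, 0, 40 → max 240
Smallest max regret = 120 → Aggressive.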